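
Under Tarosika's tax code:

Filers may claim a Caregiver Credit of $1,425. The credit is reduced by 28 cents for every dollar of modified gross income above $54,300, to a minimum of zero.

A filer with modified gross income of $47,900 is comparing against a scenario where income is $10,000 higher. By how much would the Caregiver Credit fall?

$1,008

At $47,900 — $47,900 is at or below the $54,300 threshold, so the full $1,425 applies.
At $57,900 — 28% of the $3,600 excess over $54,300 is $1,008; credit = $1,425 − $1,008 = $417.
Lost: $1,425 − $417 = $1,008.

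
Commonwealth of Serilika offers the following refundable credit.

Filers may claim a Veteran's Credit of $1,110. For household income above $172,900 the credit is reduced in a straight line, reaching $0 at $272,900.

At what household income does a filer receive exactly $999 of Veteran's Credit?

$999 is 999/1,110 of the full $1,110, so 111/1,110 of the $100,000 range has been used: income = $172,900 + $100,000 × 111/1,110 = $182,900.

$182,900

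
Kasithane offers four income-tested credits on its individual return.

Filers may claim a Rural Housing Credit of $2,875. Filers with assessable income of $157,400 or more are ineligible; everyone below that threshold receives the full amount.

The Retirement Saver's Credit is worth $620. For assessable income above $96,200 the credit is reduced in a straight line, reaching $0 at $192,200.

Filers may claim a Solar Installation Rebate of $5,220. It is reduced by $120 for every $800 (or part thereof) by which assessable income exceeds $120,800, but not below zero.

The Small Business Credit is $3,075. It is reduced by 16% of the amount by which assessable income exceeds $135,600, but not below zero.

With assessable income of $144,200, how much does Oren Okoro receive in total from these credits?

Rural Housing Credit: $144,200 is below the $157,400 cutoff, so the full $2,875 applies.
Retirement Saver's Credit: $144,200 is $48,000 into a $96,000 phase-out range, leaving 48,000/96,000 of the credit: $620 × 48,000/96,000 = $310.
Solar Installation Rebate: income exceeds $120,800 by $23,400, which is 30 full-or-partial $800 increments; reduction = 30 × $120 = $3,600, leaving $1,620.
Small Business Credit: 16% of the $8,600 excess over $135,600 is $1,376; credit = $3,075 − $1,376 = $1,699.
Total: $2,875 + $310 + $1,620 + $1,699 = $6,504.

$6,504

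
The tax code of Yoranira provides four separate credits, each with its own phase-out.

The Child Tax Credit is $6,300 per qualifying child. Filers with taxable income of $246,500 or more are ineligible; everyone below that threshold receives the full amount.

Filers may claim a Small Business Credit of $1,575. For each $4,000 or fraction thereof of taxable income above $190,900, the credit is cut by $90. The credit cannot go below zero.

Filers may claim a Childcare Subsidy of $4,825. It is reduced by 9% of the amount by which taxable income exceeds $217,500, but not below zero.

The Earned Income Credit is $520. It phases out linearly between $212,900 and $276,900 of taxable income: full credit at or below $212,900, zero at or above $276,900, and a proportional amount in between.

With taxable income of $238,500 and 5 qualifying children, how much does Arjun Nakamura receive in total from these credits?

Child Tax Credit: base = 5 × $6,300 = $31,500. $238,500 is below the $246,500 cutoff, so the full $31,500 applies.
Small Business Credit: income exceeds $190,900 by $47,600, which is 12 full-or-partial $4,000 increments; reduction = 12 × $90 = $1,080, leaving $495.
Childcare Subsidy: 9% of the $21,000 excess over $217,500 is $1,890; credit = $4,825 − $1,890 = $2,935.
Earned Income Credit: $238,500 is $25,600 into a $64,000 phase-out range, leaving 38,400/64,000 of the credit: $520 × 38,400/64,000 = $312.
Total: $31,500 + $495 + $2,935 + $312 = $35,242.

$35,242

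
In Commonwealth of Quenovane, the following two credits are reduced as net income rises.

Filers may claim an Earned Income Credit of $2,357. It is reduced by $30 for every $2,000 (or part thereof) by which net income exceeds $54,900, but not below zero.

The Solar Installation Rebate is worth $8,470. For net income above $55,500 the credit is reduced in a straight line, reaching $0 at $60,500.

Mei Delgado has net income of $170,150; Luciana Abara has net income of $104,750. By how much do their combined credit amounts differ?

Mei ($170,150): Earned Income Credit: income exceeds $54,900 by $115,250, which is 58 full-or-partial $2,000 increments; reduction = 58 × $30 = $1,740, leaving $617. Solar Installation Rebate: $170,150 is at or above $60,500, so the credit is $0. total $617 + $0 = $617
Luciana ($104,750): Earned Income Credit: income exceeds $54,900 by $49,850, which is 25 full-or-partial $2,000 increments; reduction = 25 × $30 = $750, leaving $1,607. Solar Installation Rebate: $104,750 is at or above $60,500, so the credit is $0. total $1,607 + $0 = $1,607
Difference: |$617 − $1,607| = $990.

$990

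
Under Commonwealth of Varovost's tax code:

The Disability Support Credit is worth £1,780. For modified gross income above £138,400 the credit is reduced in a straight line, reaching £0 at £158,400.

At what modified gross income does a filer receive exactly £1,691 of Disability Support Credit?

£139,400

£1,691 is 1,691/1,780 of the full £1,780, so 89/1,780 of the £20,000 range has been used: income = £138,400 + £20,000 × 89/1,780 = £139,400.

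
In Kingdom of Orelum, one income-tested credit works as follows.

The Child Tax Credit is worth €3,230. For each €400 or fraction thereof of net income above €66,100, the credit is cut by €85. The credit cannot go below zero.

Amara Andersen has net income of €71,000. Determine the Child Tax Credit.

Child Tax Credit: income exceeds €66,100 by €4,900, which is 13 full-or-partial €400 increments; reduction = 13 × €85 = €1,105, leaving €2,125.

€2,125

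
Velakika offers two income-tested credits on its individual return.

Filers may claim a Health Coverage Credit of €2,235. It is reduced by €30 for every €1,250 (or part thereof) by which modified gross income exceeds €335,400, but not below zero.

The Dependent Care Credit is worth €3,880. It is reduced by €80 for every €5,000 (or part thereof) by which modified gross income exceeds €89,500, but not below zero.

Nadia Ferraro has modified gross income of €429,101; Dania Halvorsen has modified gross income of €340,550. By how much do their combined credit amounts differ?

Nadia (€429,101): Health Coverage Credit: income exceeds €335,400 by €93,701 → 75 increments × €30 = €2,250 ≥ base, so the credit is €0. Dependent Care Credit: income exceeds €89,500 by €339,601 → 68 increments × €80 = €5,440 ≥ base, so the credit is €0. total €0 + €0 = €0
Dania (€340,550): Health Coverage Credit: income exceeds €335,400 by €5,150, which is 5 full-or-partial €1,250 increments; reduction = 5 × €30 = €150, leaving €2,085. Dependent Care Credit: income exceeds €89,500 by €251,050 → 51 increments × €80 = €4,080 ≥ base, so the credit is €0. total €2,085 + €0 = €2,085
Difference: |€0 − €2,085| = €2,085.

€2,085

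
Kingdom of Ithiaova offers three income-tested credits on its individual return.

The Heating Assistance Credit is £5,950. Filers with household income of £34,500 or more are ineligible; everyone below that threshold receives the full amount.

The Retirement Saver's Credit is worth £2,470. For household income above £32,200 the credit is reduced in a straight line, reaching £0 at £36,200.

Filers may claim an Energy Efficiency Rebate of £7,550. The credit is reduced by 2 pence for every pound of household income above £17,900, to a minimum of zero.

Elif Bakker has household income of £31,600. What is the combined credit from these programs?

Heating Assistance Credit: £31,600 is below the £34,500 cutoff, so the full £5,950 applies.
Retirement Saver's Credit: £31,600 is at or below the £32,200 threshold, so the full £2,470 applies.
Energy Efficiency Rebate: 2% of the £13,700 excess over £17,900 is £274; credit = £7,550 − £274 = £7,276.
Total: £5,950 + £2,470 + £7,276 = £15,696.

£15,696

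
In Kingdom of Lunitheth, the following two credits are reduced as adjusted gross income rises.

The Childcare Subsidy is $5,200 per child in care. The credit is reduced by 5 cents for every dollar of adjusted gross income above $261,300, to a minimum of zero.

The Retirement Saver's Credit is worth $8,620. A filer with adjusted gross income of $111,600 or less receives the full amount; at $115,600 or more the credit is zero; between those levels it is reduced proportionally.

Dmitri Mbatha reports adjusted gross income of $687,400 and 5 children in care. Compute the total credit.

$4,695

Childcare Subsidy: base = 5 × $5,200 = $26,000. 5% of the $426,100 excess over $261,300 is $21,305; credit = $26,000 − $21,305 = $4,695.
Retirement Saver's Credit: $687,400 is at or above $115,600, so the credit is $0.
Total: $4,695 + $0 = $4,695.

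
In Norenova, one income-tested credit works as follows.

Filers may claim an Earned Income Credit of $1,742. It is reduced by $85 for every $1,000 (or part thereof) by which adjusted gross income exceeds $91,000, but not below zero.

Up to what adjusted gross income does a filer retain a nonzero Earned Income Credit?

$111,000

After 20 increments the reduction is 20 × $85 = $1,700, leaving $42; one more increment wipes it out. Increment 20 ends at excess 20 × $1,000 = $20,000, so the highest qualifying income is $91,000 + $20,000 = $111,000.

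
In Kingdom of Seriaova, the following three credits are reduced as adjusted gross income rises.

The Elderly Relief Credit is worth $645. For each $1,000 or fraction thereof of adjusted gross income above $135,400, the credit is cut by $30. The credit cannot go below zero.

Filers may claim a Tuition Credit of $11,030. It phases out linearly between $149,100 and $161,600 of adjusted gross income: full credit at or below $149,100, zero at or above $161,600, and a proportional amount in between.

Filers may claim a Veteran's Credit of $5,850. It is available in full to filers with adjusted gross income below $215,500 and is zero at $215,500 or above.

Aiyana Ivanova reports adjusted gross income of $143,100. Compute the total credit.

$17,285

Elderly Relief Credit: income exceeds $135,400 by $7,700, which is 8 full-or-partial $1,000 increments; reduction = 8 × $30 = $240, leaving $405.
Tuition Credit: $143,100 is at or below the $149,100 threshold, so the full $11,030 applies.
Veteran's Credit: $143,100 is below the $215,500 cutoff, so the full $5,850 applies.
Total: $405 + $11,030 + $5,850 = $17,285.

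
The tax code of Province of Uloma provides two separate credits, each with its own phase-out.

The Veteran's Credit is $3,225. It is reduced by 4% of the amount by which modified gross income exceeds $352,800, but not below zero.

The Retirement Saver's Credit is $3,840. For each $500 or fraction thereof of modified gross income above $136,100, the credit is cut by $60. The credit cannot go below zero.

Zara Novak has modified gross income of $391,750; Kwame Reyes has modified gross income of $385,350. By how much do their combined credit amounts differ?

Zara ($391,750): Veteran's Credit: 4% of the $38,950 excess over $352,800 is $1,558; credit = $3,225 − $1,558 = $1,667. Retirement Saver's Credit: income exceeds $136,100 by $255,650 → 512 increments × $60 = $30,720 ≥ base, so the credit is $0. total $1,667 + $0 = $1,667
Kwame ($385,350): Veteran's Credit: 4% of the $32,550 excess over $352,800 is $1,302; credit = $3,225 − $1,302 = $1,923. Retirement Saver's Credit: income exceeds $136,100 by $249,250 → 499 increments × $60 = $29,940 ≥ base, so the credit is $0. total $1,923 + $0 = $1,923
Difference: |$1,667 − $1,923| = $256.

$256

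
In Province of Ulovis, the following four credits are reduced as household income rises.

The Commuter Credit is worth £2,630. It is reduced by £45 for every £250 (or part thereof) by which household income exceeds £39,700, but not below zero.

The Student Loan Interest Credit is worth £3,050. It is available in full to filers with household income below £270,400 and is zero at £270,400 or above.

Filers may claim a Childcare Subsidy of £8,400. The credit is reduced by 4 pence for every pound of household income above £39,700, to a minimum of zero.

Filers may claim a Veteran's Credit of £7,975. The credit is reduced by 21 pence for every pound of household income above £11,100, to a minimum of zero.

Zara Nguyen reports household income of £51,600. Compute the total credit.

Commuter Credit: income exceeds £39,700 by £11,900, which is 48 full-or-partial £250 increments; reduction = 48 × £45 = £2,160, leaving £470.
Student Loan Interest Credit: £51,600 is below the £270,400 cutoff, so the full £3,050 applies.
Childcare Subsidy: 4% of the £11,900 excess over £39,700 is £476; credit = £8,400 − £476 = £7,924.
Veteran's Credit: 21% of the £40,500 excess over £11,100 is £8,505 ≥ base, so the credit is £0.
Total: £470 + £3,050 + £7,924 + £0 = £11,444.

£11,444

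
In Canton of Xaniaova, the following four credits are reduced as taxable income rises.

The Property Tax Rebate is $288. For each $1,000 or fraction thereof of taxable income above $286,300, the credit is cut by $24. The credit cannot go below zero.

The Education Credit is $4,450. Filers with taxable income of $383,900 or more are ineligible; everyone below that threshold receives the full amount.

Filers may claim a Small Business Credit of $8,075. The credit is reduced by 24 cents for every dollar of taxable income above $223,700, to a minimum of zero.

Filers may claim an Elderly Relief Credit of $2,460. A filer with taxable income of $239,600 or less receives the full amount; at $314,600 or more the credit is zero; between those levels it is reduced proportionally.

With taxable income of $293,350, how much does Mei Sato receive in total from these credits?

Property Tax Rebate: income exceeds $286,300 by $7,050, which is 8 full-or-partial $1,000 increments; reduction = 8 × $24 = $192, leaving $96.
Education Credit: $293,350 is below the $383,900 cutoff, so the full $4,450 applies.
Small Business Credit: 24% of the $69,650 excess over $223,700 is $16,716 ≥ base, so the credit is $0.
Elderly Relief Credit: $293,350 is $53,750 into a $75,000 phase-out range, leaving 21,250/75,000 of the credit: $2,460 × 21,250/75,000 = $697.
Total: $96 + $4,450 + $0 + $697 = $5,243.

$5,243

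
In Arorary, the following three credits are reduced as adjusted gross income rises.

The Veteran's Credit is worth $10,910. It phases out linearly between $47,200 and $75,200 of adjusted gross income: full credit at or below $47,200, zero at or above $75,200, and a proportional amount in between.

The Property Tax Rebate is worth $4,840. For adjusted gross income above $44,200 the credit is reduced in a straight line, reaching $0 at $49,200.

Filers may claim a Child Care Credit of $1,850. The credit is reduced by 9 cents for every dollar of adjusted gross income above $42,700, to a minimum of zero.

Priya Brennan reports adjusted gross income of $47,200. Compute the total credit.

Veteran's Credit: $47,200 is at or below the $47,200 threshold, so the full $10,910 applies.
Property Tax Rebate: $47,200 is $3,000 into a $5,000 phase-out range, leaving 2,000/5,000 of the credit: $4,840 × 2,000/5,000 = $1,936.
Child Care Credit: 9% of the $4,500 excess over $42,700 is $405; credit = $1,850 − $405 = $1,445.
Total: $10,910 + $1,936 + $1,445 = $14,291.

$14,291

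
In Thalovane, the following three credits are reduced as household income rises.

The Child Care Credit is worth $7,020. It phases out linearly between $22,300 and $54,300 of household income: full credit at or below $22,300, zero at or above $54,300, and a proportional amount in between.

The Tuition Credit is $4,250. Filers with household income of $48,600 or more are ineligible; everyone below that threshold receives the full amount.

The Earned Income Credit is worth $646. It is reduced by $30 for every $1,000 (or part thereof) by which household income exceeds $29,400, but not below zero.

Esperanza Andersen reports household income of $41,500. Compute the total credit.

$7,314

Child Care Credit: $41,500 is $19,200 into a $32,000 phase-out range, leaving 12,800/32,000 of the credit: $7,020 × 12,800/32,000 = $2,808.
Tuition Credit: $41,500 is below the $48,600 cutoff, so the full $4,250 applies.
Earned Income Credit: income exceeds $29,400 by $12,100, which is 13 full-or-partial $1,000 increments; reduction = 13 × $30 = $390, leaving $256.
Total: $2,808 + $4,250 + $256 = $7,314.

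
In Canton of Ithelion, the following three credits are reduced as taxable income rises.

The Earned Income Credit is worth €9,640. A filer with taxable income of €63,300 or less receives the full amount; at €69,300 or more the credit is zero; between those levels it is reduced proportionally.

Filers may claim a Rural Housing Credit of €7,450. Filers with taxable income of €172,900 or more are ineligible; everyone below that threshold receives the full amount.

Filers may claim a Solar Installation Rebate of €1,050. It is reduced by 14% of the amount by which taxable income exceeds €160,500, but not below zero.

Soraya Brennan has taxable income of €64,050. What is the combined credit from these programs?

Earned Income Credit: €64,050 is €750 into a €6,000 phase-out range, leaving 5,250/6,000 of the credit: €9,640 × 5,250/6,000 = €8,435.
Rural Housing Credit: €64,050 is below the €172,900 cutoff, so the full €7,450 applies.
Solar Installation Rebate: €64,050 is at or below the €160,500 threshold, so the full €1,050 applies.
Total: €8,435 + €7,450 + €1,050 = €16,935.

€16,935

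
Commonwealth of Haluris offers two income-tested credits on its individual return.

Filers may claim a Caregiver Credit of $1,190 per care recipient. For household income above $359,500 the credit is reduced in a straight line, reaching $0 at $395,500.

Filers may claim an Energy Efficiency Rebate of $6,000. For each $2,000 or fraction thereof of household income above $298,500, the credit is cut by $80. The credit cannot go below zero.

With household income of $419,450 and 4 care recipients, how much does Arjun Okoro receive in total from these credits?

$1,120

Caregiver Credit: base = 4 × $1,190 = $4,760. $419,450 is at or above $395,500, so the credit is $0.
Energy Efficiency Rebate: income exceeds $298,500 by $120,950, which is 61 full-or-partial $2,000 increments; reduction = 61 × $80 = $4,880, leaving $1,120.
Total: $0 + $1,120 = $1,120.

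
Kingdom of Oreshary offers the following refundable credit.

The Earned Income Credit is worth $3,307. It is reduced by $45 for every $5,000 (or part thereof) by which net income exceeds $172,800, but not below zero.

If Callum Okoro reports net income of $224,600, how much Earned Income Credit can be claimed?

$2,812

Earned Income Credit: income exceeds $172,800 by $51,800, which is 11 full-or-partial $5,000 increments; reduction = 11 × $45 = $495, leaving $2,812.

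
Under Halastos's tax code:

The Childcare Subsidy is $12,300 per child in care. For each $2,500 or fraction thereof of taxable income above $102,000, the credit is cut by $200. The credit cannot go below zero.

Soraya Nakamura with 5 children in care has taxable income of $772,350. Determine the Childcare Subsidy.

Childcare Subsidy: base = 5 × $12,300 = $61,500. income exceeds $102,000 by $670,350, which is 269 full-or-partial $2,500 increments; reduction = 269 × $200 = $53,800, leaving $7,700.

$7,700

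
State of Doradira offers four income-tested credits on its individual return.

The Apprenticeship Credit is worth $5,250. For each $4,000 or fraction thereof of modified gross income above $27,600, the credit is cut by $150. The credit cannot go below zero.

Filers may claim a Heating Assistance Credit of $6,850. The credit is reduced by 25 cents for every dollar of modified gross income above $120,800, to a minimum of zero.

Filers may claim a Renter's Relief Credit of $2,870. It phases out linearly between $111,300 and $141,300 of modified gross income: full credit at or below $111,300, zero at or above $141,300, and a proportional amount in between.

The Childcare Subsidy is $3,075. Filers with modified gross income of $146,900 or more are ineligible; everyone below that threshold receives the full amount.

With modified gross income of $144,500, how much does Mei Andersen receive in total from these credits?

$4,750

Apprenticeship Credit: income exceeds $27,600 by $116,900, which is 30 full-or-partial $4,000 increments; reduction = 30 × $150 = $4,500, leaving $750.
Heating Assistance Credit: 25% of the $23,700 excess over $120,800 is $5,925; credit = $6,850 − $5,925 = $925.
Renter's Relief Credit: $144,500 is at or above $141,300, so the credit is $0.
Childcare Subsidy: $144,500 is below the $146,900 cutoff, so the full $3,075 applies.
Total: $750 + $925 + $0 + $3,075 = $4,750.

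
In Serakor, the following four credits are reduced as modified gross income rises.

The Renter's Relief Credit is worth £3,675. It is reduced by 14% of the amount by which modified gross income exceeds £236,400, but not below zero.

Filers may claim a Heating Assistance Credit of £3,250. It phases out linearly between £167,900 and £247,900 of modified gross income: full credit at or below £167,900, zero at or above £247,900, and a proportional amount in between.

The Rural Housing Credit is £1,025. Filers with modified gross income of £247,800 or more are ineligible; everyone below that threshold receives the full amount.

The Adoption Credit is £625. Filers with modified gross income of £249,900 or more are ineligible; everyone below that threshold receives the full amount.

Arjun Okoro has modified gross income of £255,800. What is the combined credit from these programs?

Renter's Relief Credit: 14% of the £19,400 excess over £236,400 is £2,716; credit = £3,675 − £2,716 = £959.
Heating Assistance Credit: £255,800 is at or above £247,900, so the credit is £0.
Rural Housing Credit: £255,800 meets or exceeds the £247,800 cutoff, so the credit is £0.
Adoption Credit: £255,800 meets or exceeds the £249,900 cutoff, so the credit is £0.
Total: £959 + £0 + £0 + £0 = £959.

£959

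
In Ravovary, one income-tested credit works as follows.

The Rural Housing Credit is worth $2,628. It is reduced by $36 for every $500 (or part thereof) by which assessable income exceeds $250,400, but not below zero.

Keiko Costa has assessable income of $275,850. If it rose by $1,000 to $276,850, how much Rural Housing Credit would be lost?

$72

At $275,850 — income exceeds $250,400 by $25,450, which is 51 full-or-partial $500 increments; reduction = 51 × $36 = $1,836, leaving $792.
At $276,850 — income exceeds $250,400 by $26,450, which is 53 full-or-partial $500 increments; reduction = 53 × $36 = $1,908, leaving $720.
Lost: $792 − $720 = $72.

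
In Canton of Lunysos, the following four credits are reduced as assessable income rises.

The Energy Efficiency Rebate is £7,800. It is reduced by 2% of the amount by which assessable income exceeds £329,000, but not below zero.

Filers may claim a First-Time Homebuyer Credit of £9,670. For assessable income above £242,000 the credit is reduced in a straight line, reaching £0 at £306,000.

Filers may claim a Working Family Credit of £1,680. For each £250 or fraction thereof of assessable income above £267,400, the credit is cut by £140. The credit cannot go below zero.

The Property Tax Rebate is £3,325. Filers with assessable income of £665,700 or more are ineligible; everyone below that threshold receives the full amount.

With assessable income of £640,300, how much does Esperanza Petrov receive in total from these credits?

£4,899

Energy Efficiency Rebate: 2% of the £311,300 excess over £329,000 is £6,226; credit = £7,800 − £6,226 = £1,574.
First-Time Homebuyer Credit: £640,300 is at or above £306,000, so the credit is £0.
Working Family Credit: income exceeds £267,400 by £372,900 → 1492 increments × £140 = £208,880 ≥ base, so the credit is £0.
Property Tax Rebate: £640,300 is below the £665,700 cutoff, so the full £3,325 applies.
Total: £1,574 + £0 + £0 + £3,325 = £4,899.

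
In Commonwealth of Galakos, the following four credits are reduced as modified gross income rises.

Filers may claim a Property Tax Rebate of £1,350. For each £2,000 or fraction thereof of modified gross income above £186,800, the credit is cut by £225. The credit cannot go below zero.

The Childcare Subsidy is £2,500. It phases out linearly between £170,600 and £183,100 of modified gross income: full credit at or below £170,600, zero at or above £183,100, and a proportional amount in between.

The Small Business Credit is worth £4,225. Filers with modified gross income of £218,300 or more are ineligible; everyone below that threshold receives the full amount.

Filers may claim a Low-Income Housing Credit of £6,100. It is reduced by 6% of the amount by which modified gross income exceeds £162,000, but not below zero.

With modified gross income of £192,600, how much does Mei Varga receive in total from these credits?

£9,164

Property Tax Rebate: income exceeds £186,800 by £5,800, which is 3 full-or-partial £2,000 increments; reduction = 3 × £225 = £675, leaving £675.
Childcare Subsidy: £192,600 is at or above £183,100, so the credit is £0.
Small Business Credit: £192,600 is below the £218,300 cutoff, so the full £4,225 applies.
Low-Income Housing Credit: 6% of the £30,600 excess over £162,000 is £1,836; credit = £6,100 − £1,836 = £4,264.
Total: £675 + £0 + £4,225 + £4,264 = £9,164.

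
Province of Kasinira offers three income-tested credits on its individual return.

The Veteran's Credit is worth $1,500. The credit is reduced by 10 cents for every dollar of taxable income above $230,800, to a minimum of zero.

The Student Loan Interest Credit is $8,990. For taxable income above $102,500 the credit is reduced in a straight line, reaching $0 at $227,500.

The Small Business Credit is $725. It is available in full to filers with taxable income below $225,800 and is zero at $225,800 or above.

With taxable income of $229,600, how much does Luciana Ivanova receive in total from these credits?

$1,500

Veteran's Credit: $229,600 is at or below the $230,800 threshold, so the full $1,500 applies.
Student Loan Interest Credit: $229,600 is at or above $227,500, so the credit is $0.
Small Business Credit: $229,600 meets or exceeds the $225,800 cutoff, so the credit is $0.
Total: $1,500 + $0 + $0 = $1,500.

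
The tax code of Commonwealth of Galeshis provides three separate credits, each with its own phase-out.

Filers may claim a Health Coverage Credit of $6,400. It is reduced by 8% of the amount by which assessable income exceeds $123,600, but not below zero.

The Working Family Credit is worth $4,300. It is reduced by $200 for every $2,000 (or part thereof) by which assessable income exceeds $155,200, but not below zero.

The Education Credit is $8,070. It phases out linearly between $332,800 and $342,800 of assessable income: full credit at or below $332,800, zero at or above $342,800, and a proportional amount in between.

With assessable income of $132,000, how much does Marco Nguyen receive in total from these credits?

Health Coverage Credit: 8% of the $8,400 excess over $123,600 is $672; credit = $6,400 − $672 = $5,728.
Working Family Credit: $132,000 is at or below the $155,200 threshold, so the full $4,300 applies.
Education Credit: $132,000 is at or below the $332,800 threshold, so the full $8,070 applies.
Total: $5,728 + $4,300 + $8,070 = $18,098.

$18,098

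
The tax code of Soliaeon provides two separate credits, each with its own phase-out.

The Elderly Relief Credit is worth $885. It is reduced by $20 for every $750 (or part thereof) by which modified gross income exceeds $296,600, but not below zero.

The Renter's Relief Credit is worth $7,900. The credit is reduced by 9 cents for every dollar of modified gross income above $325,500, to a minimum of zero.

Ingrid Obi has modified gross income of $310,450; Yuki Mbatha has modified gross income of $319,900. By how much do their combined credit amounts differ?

Ingrid ($310,450): Elderly Relief Credit: income exceeds $296,600 by $13,850, which is 19 full-or-partial $750 increments; reduction = 19 × $20 = $380, leaving $505. Renter's Relief Credit: $310,450 is at or below the $325,500 threshold, so the full $7,900 applies. total $505 + $7,900 = $8,405
Yuki ($319,900): Elderly Relief Credit: income exceeds $296,600 by $23,300, which is 32 full-or-partial $750 increments; reduction = 32 × $20 = $640, leaving $245. Renter's Relief Credit: $319,900 is at or below the $325,500 threshold, so the full $7,900 applies. total $245 + $7,900 = $8,145
Difference: |$8,405 − $8,145| = $260.

$260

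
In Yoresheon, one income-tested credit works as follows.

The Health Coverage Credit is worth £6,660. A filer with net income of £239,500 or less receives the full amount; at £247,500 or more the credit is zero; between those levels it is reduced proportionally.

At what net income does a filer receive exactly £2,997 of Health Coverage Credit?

£243,900

£2,997 is 2,997/6,660 of the full £6,660, so 3,663/6,660 of the £8,000 range has been used: income = £239,500 + £8,000 × 3,663/6,660 = £243,900.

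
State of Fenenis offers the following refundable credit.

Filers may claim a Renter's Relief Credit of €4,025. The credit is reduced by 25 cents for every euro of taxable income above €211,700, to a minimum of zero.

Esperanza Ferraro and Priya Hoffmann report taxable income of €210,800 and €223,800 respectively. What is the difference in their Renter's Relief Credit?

€3,025

Esperanza (€210,800): Renter's Relief Credit: €210,800 is at or below the €211,700 threshold, so the full €4,025 applies.
Priya (€223,800): Renter's Relief Credit: 25% of the €12,100 excess over €211,700 is €3,025; credit = €4,025 − €3,025 = €1,000.
Difference: |€4,025 − €1,000| = €3,025.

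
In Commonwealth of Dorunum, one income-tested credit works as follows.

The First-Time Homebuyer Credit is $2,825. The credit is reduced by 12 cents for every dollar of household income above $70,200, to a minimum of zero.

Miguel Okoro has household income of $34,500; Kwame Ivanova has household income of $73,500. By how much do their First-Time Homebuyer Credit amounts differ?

$396

Miguel ($34,500): First-Time Homebuyer Credit: $34,500 is at or below the $70,200 threshold, so the full $2,825 applies.
Kwame ($73,500): First-Time Homebuyer Credit: 12% of the $3,300 excess over $70,200 is $396; credit = $2,825 − $396 = $2,429.
Difference: |$2,825 − $2,429| = $396.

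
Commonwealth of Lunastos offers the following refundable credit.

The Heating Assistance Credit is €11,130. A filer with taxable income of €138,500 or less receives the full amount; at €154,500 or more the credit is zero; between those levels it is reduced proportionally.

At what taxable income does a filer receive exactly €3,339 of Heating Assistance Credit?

€3,339 is 3,339/11,130 of the full €11,130, so 7,791/11,130 of the €16,000 range has been used: income = €138,500 + €16,000 × 7,791/11,130 = €149,700.

€149,700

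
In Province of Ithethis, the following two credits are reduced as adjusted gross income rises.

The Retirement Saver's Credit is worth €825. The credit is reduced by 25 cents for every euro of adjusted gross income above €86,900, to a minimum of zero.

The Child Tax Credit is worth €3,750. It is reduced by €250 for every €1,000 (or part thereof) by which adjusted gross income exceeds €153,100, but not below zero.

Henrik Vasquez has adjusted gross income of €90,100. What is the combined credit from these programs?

€3,775

Retirement Saver's Credit: 25% of the €3,200 excess over €86,900 is €800; credit = €825 − €800 = €25.
Child Tax Credit: €90,100 is at or below the €153,100 threshold, so the full €3,750 applies.
Total: €25 + €3,750 = €3,775.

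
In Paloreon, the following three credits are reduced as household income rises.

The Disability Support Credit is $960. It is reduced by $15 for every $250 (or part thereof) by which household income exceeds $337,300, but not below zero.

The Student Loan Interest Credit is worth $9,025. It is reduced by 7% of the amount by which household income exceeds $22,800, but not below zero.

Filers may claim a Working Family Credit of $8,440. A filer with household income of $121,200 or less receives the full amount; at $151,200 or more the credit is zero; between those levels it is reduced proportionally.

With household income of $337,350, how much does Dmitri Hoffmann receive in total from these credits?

Disability Support Credit: income exceeds $337,300 by $50, which is 1 full-or-partial $250 increment; reduction = 1 × $15 = $15, leaving $945.
Student Loan Interest Credit: 7% of the $314,550 excess over $22,800 is $22,018.50 ≥ base, so the credit is $0.
Working Family Credit: $337,350 is at or above $151,200, so the credit is $0.
Total: $945 + $0 + $0 = $945.

$945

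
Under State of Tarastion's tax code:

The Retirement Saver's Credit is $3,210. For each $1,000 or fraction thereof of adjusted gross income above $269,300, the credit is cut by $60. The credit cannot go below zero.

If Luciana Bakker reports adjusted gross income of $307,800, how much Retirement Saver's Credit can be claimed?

Retirement Saver's Credit: income exceeds $269,300 by $38,500, which is 39 full-or-partial $1,000 increments; reduction = 39 × $60 = $2,340, leaving $870.

$870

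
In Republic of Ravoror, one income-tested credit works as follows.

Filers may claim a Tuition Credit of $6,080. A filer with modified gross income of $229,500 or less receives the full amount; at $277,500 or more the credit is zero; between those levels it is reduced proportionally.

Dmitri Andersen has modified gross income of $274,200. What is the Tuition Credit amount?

$418

Tuition Credit: $274,200 is $44,700 into a $48,000 phase-out range, leaving 3,300/48,000 of the credit: $6,080 × 3,300/48,000 = $418.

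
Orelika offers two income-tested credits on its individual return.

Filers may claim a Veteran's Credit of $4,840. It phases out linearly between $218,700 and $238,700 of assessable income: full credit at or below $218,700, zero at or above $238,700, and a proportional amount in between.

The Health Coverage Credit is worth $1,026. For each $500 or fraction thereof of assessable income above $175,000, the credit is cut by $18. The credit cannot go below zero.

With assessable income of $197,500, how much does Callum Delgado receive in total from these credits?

$5,056

Veteran's Credit: $197,500 is at or below the $218,700 threshold, so the full $4,840 applies.
Health Coverage Credit: income exceeds $175,000 by $22,500, which is 45 full-or-partial $500 increments; reduction = 45 × $18 = $810, leaving $216.
Total: $4,840 + $216 = $5,056.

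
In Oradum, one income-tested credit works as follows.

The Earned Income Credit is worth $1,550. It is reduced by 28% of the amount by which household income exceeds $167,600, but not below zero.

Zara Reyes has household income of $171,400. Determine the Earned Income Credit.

$486

Earned Income Credit: 28% of the $3,800 excess over $167,600 is $1,064; credit = $1,550 − $1,064 = $486.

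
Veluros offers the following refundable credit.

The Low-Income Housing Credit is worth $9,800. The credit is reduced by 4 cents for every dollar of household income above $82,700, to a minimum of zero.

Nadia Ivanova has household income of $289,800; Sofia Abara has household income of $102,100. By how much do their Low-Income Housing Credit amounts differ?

Nadia ($289,800): Low-Income Housing Credit: 4% of the $207,100 excess over $82,700 is $8,284; credit = $9,800 − $8,284 = $1,516.
Sofia ($102,100): Low-Income Housing Credit: 4% of the $19,400 excess over $82,700 is $776; credit = $9,800 − $776 = $9,024.
Difference: |$1,516 − $9,024| = $7,508.

$7,508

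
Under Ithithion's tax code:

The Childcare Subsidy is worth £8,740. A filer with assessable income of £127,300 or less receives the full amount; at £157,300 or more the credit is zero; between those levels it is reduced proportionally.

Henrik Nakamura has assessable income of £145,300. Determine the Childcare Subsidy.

£3,496

Childcare Subsidy: £145,300 is £18,000 into a £30,000 phase-out range, leaving 12,000/30,000 of the credit: £8,740 × 12,000/30,000 = £3,496.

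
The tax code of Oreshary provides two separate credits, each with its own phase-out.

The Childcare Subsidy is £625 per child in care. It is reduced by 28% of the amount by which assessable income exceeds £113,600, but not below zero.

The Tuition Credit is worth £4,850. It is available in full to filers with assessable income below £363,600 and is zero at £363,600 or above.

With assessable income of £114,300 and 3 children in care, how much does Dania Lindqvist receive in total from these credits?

£6,529

Childcare Subsidy: base = 3 × £625 = £1,875. 28% of the £700 excess over £113,600 is £196; credit = £1,875 − £196 = £1,679.
Tuition Credit: £114,300 is below the £363,600 cutoff, so the full £4,850 applies.
Total: £1,679 + £4,850 = £6,529.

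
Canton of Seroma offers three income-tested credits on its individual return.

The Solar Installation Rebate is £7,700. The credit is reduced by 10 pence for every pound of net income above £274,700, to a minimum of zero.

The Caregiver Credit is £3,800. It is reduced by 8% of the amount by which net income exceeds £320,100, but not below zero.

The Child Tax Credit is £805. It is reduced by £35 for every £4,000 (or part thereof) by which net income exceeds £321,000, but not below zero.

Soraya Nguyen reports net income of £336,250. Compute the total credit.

Solar Installation Rebate: 10% of the £61,550 excess over £274,700 is £6,155; credit = £7,700 − £6,155 = £1,545.
Caregiver Credit: 8% of the £16,150 excess over £320,100 is £1,292; credit = £3,800 − £1,292 = £2,508.
Child Tax Credit: income exceeds £321,000 by £15,250, which is 4 full-or-partial £4,000 increments; reduction = 4 × £35 = £140, leaving £665.
Total: £1,545 + £2,508 + £665 = £4,718.

£4,718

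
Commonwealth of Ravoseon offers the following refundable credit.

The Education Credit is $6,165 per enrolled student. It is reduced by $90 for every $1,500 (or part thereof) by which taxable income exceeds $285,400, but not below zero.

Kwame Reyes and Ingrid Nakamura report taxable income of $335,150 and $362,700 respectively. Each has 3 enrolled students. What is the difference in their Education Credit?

Kwame ($335,150): Education Credit: base = 3 × $6,165 = $18,495. income exceeds $285,400 by $49,750, which is 34 full-or-partial $1,500 increments; reduction = 34 × $90 = $3,060, leaving $15,435.
Ingrid ($362,700): Education Credit: base = 3 × $6,165 = $18,495. income exceeds $285,400 by $77,300, which is 52 full-or-partial $1,500 increments; reduction = 52 × $90 = $4,680, leaving $13,815.
Difference: |$15,435 − $13,815| = $1,620.

$1,620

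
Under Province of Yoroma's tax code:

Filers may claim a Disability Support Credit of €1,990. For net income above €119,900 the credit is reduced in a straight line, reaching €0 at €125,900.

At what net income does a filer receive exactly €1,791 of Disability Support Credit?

€120,500

€1,791 is 1,791/1,990 of the full €1,990, so 199/1,990 of the €6,000 range has been used: income = €119,900 + €6,000 × 199/1,990 = €120,500.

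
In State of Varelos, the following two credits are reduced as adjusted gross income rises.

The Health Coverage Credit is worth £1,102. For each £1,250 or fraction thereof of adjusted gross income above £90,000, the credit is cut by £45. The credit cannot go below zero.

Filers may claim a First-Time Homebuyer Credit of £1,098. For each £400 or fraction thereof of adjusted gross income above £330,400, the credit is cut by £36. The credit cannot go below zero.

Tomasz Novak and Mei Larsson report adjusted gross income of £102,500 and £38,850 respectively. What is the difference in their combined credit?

£450

Tomasz (£102,500): Health Coverage Credit: income exceeds £90,000 by £12,500, which is 10 full-or-partial £1,250 increments; reduction = 10 × £45 = £450, leaving £652. First-Time Homebuyer Credit: £102,500 is at or below the £330,400 threshold, so the full £1,098 applies. total £652 + £1,098 = £1,750
Mei (£38,850): Health Coverage Credit: £38,850 is at or below the £90,000 threshold, so the full £1,102 applies. First-Time Homebuyer Credit: £38,850 is at or below the £330,400 threshold, so the full £1,098 applies. total £1,102 + £1,098 = £2,200
Difference: |£1,750 − £2,200| = £450.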